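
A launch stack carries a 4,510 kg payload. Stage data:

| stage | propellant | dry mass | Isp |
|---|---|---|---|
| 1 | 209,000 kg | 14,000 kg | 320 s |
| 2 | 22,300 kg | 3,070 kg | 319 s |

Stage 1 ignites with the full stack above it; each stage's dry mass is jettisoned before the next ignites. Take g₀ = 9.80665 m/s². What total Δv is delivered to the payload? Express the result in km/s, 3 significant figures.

Ignition mass of stage 1 = 209,000+14,000 + 22,300+3,070 + 4,510 = 252,880 kg.
Stage 1: m₀ = 252,880 kg, m_f = 252,880 − 209,000 = 43,880 kg; Δv = 320×9.80665×ln(5.763) = 3138.1×1.7515 ≈ 5496 m/s.
Stage 2: m₀ = 29,880 kg, m_f = 29,880 − 22,300 = 7,580 kg; Δv = 319×9.80665×ln(3.942) = 3128.3×1.3717 ≈ 4291 m/s.
Total Δv = 5496 + 4291 = 9787 m/s.

Δv ≈ 9.79 km/s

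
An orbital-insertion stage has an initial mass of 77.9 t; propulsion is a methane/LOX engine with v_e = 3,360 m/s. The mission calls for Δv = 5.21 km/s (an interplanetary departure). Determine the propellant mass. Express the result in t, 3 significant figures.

propellant mass ≈ 61.4 t

From the ideal rocket equation, m₀/m_f = exp(Δv / v_e) = exp(5210 / 3360.0) = exp(1.5506) = 4.7143.
m_f = 77.9 / 4.7143 = 16.5242 t, so propellant = m₀ − m_f = 77.9 − 16.5242 = 61.3758 t.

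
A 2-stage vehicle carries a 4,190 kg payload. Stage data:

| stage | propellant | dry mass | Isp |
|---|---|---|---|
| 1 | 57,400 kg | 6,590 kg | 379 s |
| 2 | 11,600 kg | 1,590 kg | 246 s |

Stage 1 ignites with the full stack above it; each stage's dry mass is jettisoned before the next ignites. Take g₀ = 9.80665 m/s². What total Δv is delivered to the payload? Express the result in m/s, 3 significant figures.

Δv ≈ 7200 m/s

Ignition mass of stage 1 = 57,400+6,590 + 11,600+1,590 + 4,190 = 81,370 kg.
Stage 1: m₀ = 81,370 kg, m_f = 81,370 − 57,400 = 23,970 kg; Δv = 379×9.80665×ln(3.395) = 3716.7×1.2222 ≈ 4543 m/s.
Stage 2: m₀ = 17,380 kg, m_f = 17,380 − 11,600 = 5,780 kg; Δv = 246×9.80665×ln(3.007) = 2412.4×1.1009 ≈ 2656 m/s.
Total Δv = 4543 + 2656 = 7199 m/s.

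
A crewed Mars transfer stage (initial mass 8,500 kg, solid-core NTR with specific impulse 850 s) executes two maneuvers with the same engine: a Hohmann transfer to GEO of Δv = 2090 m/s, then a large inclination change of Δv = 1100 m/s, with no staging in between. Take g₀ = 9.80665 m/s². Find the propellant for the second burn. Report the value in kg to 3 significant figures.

propellant for the second burn ≈ 818 kg

v_e = Isp · g₀ = 850 × 9.80665 = 8335.7 m/s.
After the first burn: m = 8500 × exp(−2090/8335.7) = 8500 × 0.77823 = 6,614.96 kg.
After the second burn: m = 6,614.96 × exp(−1100/8335.7) = 6,614.96 × 0.87637 = 5,797.15 kg.
Second-burn propellant = 6,614.96 − 5,797.15 = 817.81 kg.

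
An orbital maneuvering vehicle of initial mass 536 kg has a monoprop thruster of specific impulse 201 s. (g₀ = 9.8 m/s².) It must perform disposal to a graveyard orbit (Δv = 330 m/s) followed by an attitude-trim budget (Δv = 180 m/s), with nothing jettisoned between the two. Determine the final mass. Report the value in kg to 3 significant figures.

final mass ≈ 414 kg

v_e = Isp · g₀ = 201 × 9.8 = 1969.8 m/s.
After the first burn: m = 536 × exp(−330/1969.8) = 536 × 0.84575 = 453.322 kg.
After the second burn: m = 453.322 × exp(−180/1969.8) = 453.322 × 0.91267 = 413.733 kg.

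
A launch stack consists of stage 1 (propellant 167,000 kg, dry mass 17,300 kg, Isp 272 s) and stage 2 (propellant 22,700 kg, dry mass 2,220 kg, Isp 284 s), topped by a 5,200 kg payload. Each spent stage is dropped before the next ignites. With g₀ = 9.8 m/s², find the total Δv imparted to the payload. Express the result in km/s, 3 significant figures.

Δv ≈ 7.92 km/s

Ignition mass of stage 1 = 167,000+17,300 + 22,700+2,220 + 5,200 = 214,420 kg.
Stage 1: m₀ = 214,420 kg, m_f = 214,420 − 167,000 = 47,420 kg; Δv = 272×9.8×ln(4.522) = 2665.6×1.5089 ≈ 4022 m/s.
Stage 2: m₀ = 30,120 kg, m_f = 30,120 − 22,700 = 7,420 kg; Δv = 284×9.8×ln(4.059) = 2783.2×1.4010 ≈ 3899 m/s.
Total Δv = 4022 + 3899 = 7921 m/s.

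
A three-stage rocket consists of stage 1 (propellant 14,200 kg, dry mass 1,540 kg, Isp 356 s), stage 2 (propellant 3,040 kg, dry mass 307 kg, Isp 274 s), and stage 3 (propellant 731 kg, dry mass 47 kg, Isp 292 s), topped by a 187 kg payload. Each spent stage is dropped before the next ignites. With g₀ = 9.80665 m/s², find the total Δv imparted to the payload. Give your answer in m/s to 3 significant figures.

Ignition mass of stage 1 = 14,200+1,540 + 3,040+307 + 731+47 + 187 = 20,052 kg.
Stage 1: m₀ = 20,052 kg, m_f = 20,052 − 14,200 = 5,852 kg; Δv = 356×9.80665×ln(3.427) = 3491.2×1.2315 ≈ 4300 m/s.
Stage 2: m₀ = 4,312 kg, m_f = 4,312 − 3,040 = 1,272 kg; Δv = 274×9.80665×ln(3.39) = 2687.0×1.2208 ≈ 3280 m/s.
Stage 3: m₀ = 965 kg, m_f = 965 − 731 = 234 kg; Δv = 292×9.80665×ln(4.124) = 2863.5×1.4168 ≈ 4057 m/s.
Total Δv = 4300 + 3280 + 4057 = 11637 m/s.

Δv ≈ 11600 m/s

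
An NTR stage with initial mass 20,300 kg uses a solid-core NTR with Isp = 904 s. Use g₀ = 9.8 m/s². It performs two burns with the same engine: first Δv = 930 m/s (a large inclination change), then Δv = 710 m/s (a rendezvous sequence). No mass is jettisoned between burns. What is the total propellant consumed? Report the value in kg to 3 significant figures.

total propellant consumed ≈ 3430 kg

v_e = Isp · g₀ = 904 × 9.8 = 8859.2 m/s.
After the first burn: m = 20300 × exp(−930/8859.2) = 20300 × 0.90035 = 18,277.1 kg.
After the second burn: m = 18,277.1 × exp(−710/8859.2) = 18,277.1 × 0.92298 = 16,869.4 kg.
Total propellant = m₀ − m_final = 20300 − 16,869.4 = 3,430.6 kg.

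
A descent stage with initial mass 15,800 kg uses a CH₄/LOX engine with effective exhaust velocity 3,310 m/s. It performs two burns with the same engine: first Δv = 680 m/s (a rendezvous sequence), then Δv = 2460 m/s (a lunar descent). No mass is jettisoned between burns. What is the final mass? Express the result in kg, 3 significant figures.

After the first burn: m = 15800 × exp(−680/3310.0) = 15800 × 0.81429 = 12,865.8 kg.
After the second burn: m = 12,865.8 × exp(−2460/3310.0) = 12,865.8 × 0.47559 = 6,118.85 kg.

final mass ≈ 6120 kg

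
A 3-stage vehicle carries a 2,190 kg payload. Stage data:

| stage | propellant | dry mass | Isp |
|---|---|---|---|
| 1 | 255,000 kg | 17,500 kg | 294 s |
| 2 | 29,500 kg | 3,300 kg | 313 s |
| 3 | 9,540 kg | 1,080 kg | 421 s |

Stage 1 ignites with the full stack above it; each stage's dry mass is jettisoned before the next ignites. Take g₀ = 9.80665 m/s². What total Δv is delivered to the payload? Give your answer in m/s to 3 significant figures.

Δv ≈ 13500 m/s

Ignition mass of stage 1 = 255,000+17,500 + 29,500+3,300 + 9,540+1,080 + 2,190 = 318,110 kg.
Stage 1: m₀ = 318,110 kg, m_f = 318,110 − 255,000 = 63,110 kg; Δv = 294×9.80665×ln(5.041) = 2883.2×1.6175 ≈ 4664 m/s.
Stage 2: m₀ = 45,610 kg, m_f = 45,610 − 29,500 = 16,110 kg; Δv = 313×9.80665×ln(2.831) = 3069.5×1.0407 ≈ 3194 m/s.
Stage 3: m₀ = 12,810 kg, m_f = 12,810 − 9,540 = 3,270 kg; Δv = 421×9.80665×ln(3.917) = 4128.6×1.3654 ≈ 5637 m/s.
Total Δv = 4664 + 3194 + 5637 = 13495 m/s.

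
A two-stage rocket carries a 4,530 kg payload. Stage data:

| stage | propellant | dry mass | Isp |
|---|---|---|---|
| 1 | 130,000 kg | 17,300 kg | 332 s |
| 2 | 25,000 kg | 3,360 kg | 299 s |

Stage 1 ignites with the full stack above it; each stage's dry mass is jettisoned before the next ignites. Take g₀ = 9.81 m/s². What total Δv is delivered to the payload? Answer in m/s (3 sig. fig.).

Ignition mass of stage 1 = 130,000+17,300 + 25,000+3,360 + 4,530 = 180,190 kg.
Stage 1: m₀ = 180,190 kg, m_f = 180,190 − 130,000 = 50,190 kg; Δv = 332×9.81×ln(3.59) = 3256.9×1.2782 ≈ 4163 m/s.
Stage 2: m₀ = 32,890 kg, m_f = 32,890 − 25,000 = 7,890 kg; Δv = 299×9.81×ln(4.169) = 2933.2×1.4276 ≈ 4187 m/s.
Total Δv = 4163 + 4187 = 8350 m/s.

Δv ≈ 8350 m/s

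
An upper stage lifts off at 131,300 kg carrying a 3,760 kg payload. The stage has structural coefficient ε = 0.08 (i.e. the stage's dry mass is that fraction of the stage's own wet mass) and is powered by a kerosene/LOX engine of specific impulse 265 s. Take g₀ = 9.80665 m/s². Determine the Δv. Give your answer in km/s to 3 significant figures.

Stage wet mass = m₀ − payload = 131,300 − 3,760 = 127,540 kg.
Stage dry mass = ε × stage wet mass = 0.08 × 127,540 = 10,203.2 kg.
Burnout mass m_f = stage dry + payload = 10,203.2 + 3,760 = 13,963.2 kg.
v_e = Isp · g₀ = 265 × 9.80665 = 2598.8 m/s.
By the Tsiolkovsky rocket equation, Δv = v_e · ln(131,300/13,963.2) = 2598.8 × ln(9.403) = 2598.8 × 2.2411 ≈ 5824 m/s.

Δv ≈ 5.82 km/s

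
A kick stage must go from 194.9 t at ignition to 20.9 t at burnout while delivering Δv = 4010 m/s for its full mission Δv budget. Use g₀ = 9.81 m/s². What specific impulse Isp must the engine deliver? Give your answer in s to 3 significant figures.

Isp ≈ 183 s

ln(m₀/m_f) = ln(194900/20900) = ln(9.325) = 2.2327.
v_e = Δv / ln(m₀/m_f) = 4010 / 2.2327 = 1796.0 m/s.
Isp = v_e / g₀ = 1796.0 / 9.81 = 183.1 s.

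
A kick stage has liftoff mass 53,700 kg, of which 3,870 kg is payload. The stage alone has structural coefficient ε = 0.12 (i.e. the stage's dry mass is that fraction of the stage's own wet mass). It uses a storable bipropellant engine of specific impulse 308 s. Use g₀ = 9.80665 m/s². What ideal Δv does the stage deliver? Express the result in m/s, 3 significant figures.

Δv ≈ 5120 m/s

Stage wet mass = m₀ − payload = 53,700 − 3,870 = 49,830 kg.
Stage dry mass = ε × stage wet mass = 0.12 × 49,830 = 5,979.6 kg.
Burnout mass m_f = stage dry + payload = 5,979.6 + 3,870 = 9,849.6 kg.
v_e = Isp · g₀ = 308 × 9.80665 = 3020.4 m/s.
Δv = v_e · ln(53,700/9,849.6) = 3020.4 × ln(5.452) = 3020.4 × 1.6960 ≈ 5123 m/s.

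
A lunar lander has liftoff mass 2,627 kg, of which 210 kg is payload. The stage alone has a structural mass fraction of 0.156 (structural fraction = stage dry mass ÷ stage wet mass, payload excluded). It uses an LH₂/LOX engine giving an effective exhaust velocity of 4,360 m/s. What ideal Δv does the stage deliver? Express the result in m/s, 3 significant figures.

Δv ≈ 6530 m/s

Stage wet mass = m₀ − payload = 2,627 − 210 = 2,417 kg.
Stage dry mass = ε × stage wet mass = 0.156 × 2,417 = 377.052 kg.
Burnout mass m_f = stage dry + payload = 377.052 + 210 = 587.052 kg.
Δv = v_e · ln(2,627/587.052) = 4360.0 × ln(4.475) = 4360.0 × 1.4985 ≈ 6533 m/s.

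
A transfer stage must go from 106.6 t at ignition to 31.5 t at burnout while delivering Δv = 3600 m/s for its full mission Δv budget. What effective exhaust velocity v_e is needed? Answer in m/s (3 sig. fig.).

ln(m₀/m_f) = ln(106600/31500) = ln(3.384) = 1.2191.
By the Tsiolkovsky rocket equation, v_e = Δv / ln(m₀/m_f) = 3600 / 1.2191 = 2953.0 m/s.

v_e ≈ 2950 m/s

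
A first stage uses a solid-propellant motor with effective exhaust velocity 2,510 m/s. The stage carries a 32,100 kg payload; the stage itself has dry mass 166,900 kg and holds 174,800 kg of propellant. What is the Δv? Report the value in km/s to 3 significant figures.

Δv ≈ 1.58 km/s

m₀ = payload + dry + propellant = 32,100 + 166,900 + 174,800 = 373,800 kg.
m_f = payload + dry = 32,100 + 166,900 = 199,000 kg.
By the Tsiolkovsky rocket equation, Δv = v_e · ln(m₀/m_f) = 2510.0 × ln(1.878) = 2510.0 × 0.6304 ≈ 1582.3 m/s.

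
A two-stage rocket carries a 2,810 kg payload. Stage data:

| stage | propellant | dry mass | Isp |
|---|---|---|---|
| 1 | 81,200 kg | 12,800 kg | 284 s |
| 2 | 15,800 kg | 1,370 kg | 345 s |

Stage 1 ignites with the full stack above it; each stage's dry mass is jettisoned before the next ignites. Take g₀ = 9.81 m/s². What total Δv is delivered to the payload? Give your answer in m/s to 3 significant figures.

Δv ≈ 8770 m/s

Ignition mass of stage 1 = 81,200+12,800 + 15,800+1,370 + 2,810 = 113,980 kg.
Stage 1: m₀ = 113,980 kg, m_f = 113,980 − 81,200 = 32,780 kg; Δv = 284×9.81×ln(3.477) = 2786.0×1.2462 ≈ 3472 m/s.
Stage 2: m₀ = 19,980 kg, m_f = 19,980 − 15,800 = 4,180 kg; Δv = 345×9.81×ln(4.78) = 3384.5×1.5644 ≈ 5295 m/s.
Total Δv = 3472 + 5295 = 8767 m/s.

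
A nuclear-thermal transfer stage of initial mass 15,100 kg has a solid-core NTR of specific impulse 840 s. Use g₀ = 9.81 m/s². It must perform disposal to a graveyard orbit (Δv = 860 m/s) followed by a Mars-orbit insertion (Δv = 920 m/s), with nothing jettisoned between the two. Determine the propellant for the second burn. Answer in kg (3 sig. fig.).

propellant for the second burn ≈ 1440 kg

v_e = Isp · g₀ = 840 × 9.81 = 8240.4 m/s.
After the first burn: m = 15100 × exp(−860/8240.4) = 15100 × 0.90090 = 13,603.6 kg.
After the second burn: m = 13,603.6 × exp(−920/8240.4) = 13,603.6 × 0.89436 = 12,166.5 kg.
Second-burn propellant = 13,603.6 − 12,166.5 = 1,437.1 kg.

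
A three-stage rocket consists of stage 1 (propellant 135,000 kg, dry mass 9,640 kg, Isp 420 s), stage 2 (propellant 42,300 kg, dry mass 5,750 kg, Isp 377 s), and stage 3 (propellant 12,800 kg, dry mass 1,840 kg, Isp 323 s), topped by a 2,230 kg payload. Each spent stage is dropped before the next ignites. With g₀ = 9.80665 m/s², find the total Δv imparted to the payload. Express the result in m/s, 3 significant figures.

Δv ≈ 12700 m/s

Ignition mass of stage 1 = 135,000+9,640 + 42,300+5,750 + 12,800+1,840 + 2,230 = 209,560 kg.
Stage 1: m₀ = 209,560 kg, m_f = 209,560 − 135,000 = 74,560 kg; Δv = 420×9.80665×ln(2.811) = 4118.8×1.0334 ≈ 4256 m/s.
Stage 2: m₀ = 64,920 kg, m_f = 64,920 − 42,300 = 22,620 kg; Δv = 377×9.80665×ln(2.87) = 3697.1×1.0543 ≈ 3898 m/s.
Stage 3: m₀ = 16,870 kg, m_f = 16,870 − 12,800 = 4,070 kg; Δv = 323×9.80665×ln(4.145) = 3167.5×1.4219 ≈ 4504 m/s.
Total Δv = 4256 + 3898 + 4504 = 12658 m/s.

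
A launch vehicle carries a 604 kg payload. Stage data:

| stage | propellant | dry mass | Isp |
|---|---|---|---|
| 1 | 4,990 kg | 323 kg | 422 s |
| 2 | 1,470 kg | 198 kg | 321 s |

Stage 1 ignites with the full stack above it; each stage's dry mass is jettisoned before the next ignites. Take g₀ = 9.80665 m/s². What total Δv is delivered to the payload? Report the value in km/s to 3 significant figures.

Δv ≈ 7.72 km/s

Ignition mass of stage 1 = 4,990+323 + 1,470+198 + 604 = 7,585 kg.
Stage 1: m₀ = 7,585 kg, m_f = 7,585 − 4,990 = 2,595 kg; Δv = 422×9.80665×ln(2.923) = 4138.4×1.0726 ≈ 4439 m/s.
Stage 2: m₀ = 2,272 kg, m_f = 2,272 − 1,470 = 802 kg; Δv = 321×9.80665×ln(2.833) = 3147.9×1.0413 ≈ 3278 m/s.
Total Δv = 4439 + 3278 = 7717 m/s.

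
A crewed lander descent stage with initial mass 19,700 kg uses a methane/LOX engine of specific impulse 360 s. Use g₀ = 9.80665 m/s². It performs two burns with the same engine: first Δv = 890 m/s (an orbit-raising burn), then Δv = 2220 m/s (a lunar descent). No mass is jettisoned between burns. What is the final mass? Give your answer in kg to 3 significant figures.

final mass ≈ 8160 kg

v_e = Isp · g₀ = 360 × 9.80665 = 3530.4 m/s.
After the first burn: m = 19700 × exp(−890/3530.4) = 19700 × 0.77717 = 15,310.2 kg.
After the second burn: m = 15,310.2 × exp(−2220/3530.4) = 15,310.2 × 0.53322 = 8,163.7 kg.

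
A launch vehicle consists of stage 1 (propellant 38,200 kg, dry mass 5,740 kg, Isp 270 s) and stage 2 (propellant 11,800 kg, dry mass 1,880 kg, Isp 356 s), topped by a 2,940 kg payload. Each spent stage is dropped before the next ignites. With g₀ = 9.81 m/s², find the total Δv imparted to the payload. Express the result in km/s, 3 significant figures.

Ignition mass of stage 1 = 38,200+5,740 + 11,800+1,880 + 2,940 = 60,560 kg.
Stage 1: m₀ = 60,560 kg, m_f = 60,560 − 38,200 = 22,360 kg; Δv = 270×9.81×ln(2.708) = 2648.7×0.9964 ≈ 2639 m/s.
Stage 2: m₀ = 16,620 kg, m_f = 16,620 − 11,800 = 4,820 kg; Δv = 356×9.81×ln(3.448) = 3492.4×1.2378 ≈ 4323 m/s.
Total Δv = 2639 + 4323 = 6962 m/s.

Δv ≈ 6.96 km/s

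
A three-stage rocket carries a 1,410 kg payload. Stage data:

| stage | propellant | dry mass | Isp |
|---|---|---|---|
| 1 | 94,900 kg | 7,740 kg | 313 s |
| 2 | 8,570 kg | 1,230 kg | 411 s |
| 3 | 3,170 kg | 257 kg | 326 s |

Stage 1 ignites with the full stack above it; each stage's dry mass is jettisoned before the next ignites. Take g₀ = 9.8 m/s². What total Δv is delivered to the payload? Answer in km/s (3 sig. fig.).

Ignition mass of stage 1 = 94,900+7,740 + 8,570+1,230 + 3,170+257 + 1,410 = 117,277 kg.
Stage 1: m₀ = 117,277 kg, m_f = 117,277 − 94,900 = 22,377 kg; Δv = 313×9.8×ln(5.241) = 3067.4×1.6565 ≈ 5081 m/s.
Stage 2: m₀ = 14,637 kg, m_f = 14,637 − 8,570 = 6,067 kg; Δv = 411×9.8×ln(2.413) = 4027.8×0.8807 ≈ 3547 m/s.
Stage 3: m₀ = 4,837 kg, m_f = 4,837 − 3,170 = 1,667 kg; Δv = 326×9.8×ln(2.902) = 3194.8×1.0653 ≈ 3403 m/s.
Total Δv = 5081 + 3547 + 3403 = 12031 m/s.

Δv ≈ 12.0 km/s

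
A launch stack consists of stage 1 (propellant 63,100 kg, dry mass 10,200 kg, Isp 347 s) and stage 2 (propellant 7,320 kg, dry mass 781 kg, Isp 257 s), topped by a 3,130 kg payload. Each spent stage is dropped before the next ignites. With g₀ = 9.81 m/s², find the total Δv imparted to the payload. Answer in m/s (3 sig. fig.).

Δv ≈ 7330 m/s

Ignition mass of stage 1 = 63,100+10,200 + 7,320+781 + 3,130 = 84,531 kg.
Stage 1: m₀ = 84,531 kg, m_f = 84,531 − 63,100 = 21,431 kg; Δv = 347×9.81×ln(3.944) = 3404.1×1.3723 ≈ 4671 m/s.
Stage 2: m₀ = 11,231 kg, m_f = 11,231 − 7,320 = 3,911 kg; Δv = 257×9.81×ln(2.872) = 2521.2×1.0549 ≈ 2660 m/s.
Total Δv = 4671 + 2660 = 7331 m/s.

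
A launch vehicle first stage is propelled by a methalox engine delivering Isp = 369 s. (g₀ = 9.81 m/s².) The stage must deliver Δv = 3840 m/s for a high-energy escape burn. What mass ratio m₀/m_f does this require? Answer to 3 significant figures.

mass ratio ≈ 2.89

v_e = Isp · g₀ = 369 × 9.81 = 3619.9 m/s.
m₀/m_f = exp(Δv / v_e) = exp(3840 / 3619.9) = exp(1.0608) = 2.8887.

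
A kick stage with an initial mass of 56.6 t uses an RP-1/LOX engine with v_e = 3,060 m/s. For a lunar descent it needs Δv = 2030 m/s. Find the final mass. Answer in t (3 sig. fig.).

final mass ≈ 29.2 t

m₀/m_f = exp(Δv / v_e) = exp(2030 / 3060.0) = exp(0.6634) = 1.9414.
m_f = m₀ / 1.9414 = 56.6 / 1.9414 = 29.1542 t.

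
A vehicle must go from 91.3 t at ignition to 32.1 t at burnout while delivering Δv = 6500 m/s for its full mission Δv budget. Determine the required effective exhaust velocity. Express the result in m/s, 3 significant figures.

ln(m₀/m_f) = ln(91300/32100) = ln(2.844) = 1.0453.
Rocket equation: v_e = Δv / ln(m₀/m_f) = 6500 / 1.0453 = 6218.3 m/s.

v_e ≈ 6220 m/s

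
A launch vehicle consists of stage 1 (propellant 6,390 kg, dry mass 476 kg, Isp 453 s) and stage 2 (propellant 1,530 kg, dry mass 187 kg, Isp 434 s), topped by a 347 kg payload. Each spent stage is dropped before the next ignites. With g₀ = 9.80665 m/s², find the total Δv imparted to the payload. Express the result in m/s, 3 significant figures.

Ignition mass of stage 1 = 6,390+476 + 1,530+187 + 347 = 8,930 kg.
Stage 1: m₀ = 8,930 kg, m_f = 8,930 − 6,390 = 2,540 kg; Δv = 453×9.80665×ln(3.516) = 4442.4×1.2573 ≈ 5585 m/s.
Stage 2: m₀ = 2,064 kg, m_f = 2,064 − 1,530 = 534 kg; Δv = 434×9.80665×ln(3.865) = 4256.1×1.3520 ≈ 5754 m/s.
Total Δv = 5585 + 5754 = 11339 m/s.

Δv ≈ 11300 m/s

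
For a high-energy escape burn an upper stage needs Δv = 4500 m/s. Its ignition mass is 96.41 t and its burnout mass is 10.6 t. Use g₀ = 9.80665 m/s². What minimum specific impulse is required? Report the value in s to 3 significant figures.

ln(m₀/m_f) = ln(96410/10600) = ln(9.095) = 2.2078.
Rocket equation: v_e = Δv / ln(m₀/m_f) = 4500 / 2.2078 = 2038.3 m/s.
Isp = v_e / g₀ = 2038.3 / 9.80665 = 207.8 s.

Isp ≈ 208 s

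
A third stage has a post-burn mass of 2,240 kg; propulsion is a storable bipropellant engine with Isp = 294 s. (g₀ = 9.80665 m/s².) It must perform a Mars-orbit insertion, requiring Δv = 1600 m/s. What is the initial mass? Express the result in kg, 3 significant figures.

initial mass ≈ 3900 kg

v_e = Isp · g₀ = 294 × 9.80665 = 2883.2 m/s.
By the Tsiolkovsky rocket equation, m₀/m_f = exp(Δv / v_e) = exp(1600 / 2883.2) = exp(0.5549) = 1.7418.
m₀ = m_f × 1.7418 = 2,240 × 1.7418 = 3,901.63 kg.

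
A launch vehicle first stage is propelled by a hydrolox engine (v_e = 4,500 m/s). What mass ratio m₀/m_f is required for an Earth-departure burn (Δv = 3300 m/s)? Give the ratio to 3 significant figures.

mass ratio ≈ 2.08

m₀/m_f = exp(Δv / v_e) = exp(3300 / 4500.0) = exp(0.7333) = 2.0820.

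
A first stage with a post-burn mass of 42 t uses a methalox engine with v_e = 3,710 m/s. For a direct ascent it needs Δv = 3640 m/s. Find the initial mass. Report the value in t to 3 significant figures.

Using Δv = v_e ln(m₀/m_f): m₀/m_f = exp(Δv / v_e) = exp(3640 / 3710.0) = exp(0.9811) = 2.6675.
m₀ = m_f × 2.6675 = 42 × 2.6675 = 112.035 t.

initial mass ≈ 112 t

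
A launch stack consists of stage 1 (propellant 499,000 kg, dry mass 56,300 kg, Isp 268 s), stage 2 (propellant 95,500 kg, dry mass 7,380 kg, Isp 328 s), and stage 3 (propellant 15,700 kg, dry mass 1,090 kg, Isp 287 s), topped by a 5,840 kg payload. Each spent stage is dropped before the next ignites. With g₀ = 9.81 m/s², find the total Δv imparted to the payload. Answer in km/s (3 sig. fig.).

Ignition mass of stage 1 = 499,000+56,300 + 95,500+7,380 + 15,700+1,090 + 5,840 = 680,810 kg.
Stage 1: m₀ = 680,810 kg, m_f = 680,810 − 499,000 = 181,810 kg; Δv = 268×9.81×ln(3.745) = 2629.1×1.3203 ≈ 3471 m/s.
Stage 2: m₀ = 125,510 kg, m_f = 125,510 − 95,500 = 30,010 kg; Δv = 328×9.81×ln(4.182) = 3217.7×1.4309 ≈ 4604 m/s.
Stage 3: m₀ = 22,630 kg, m_f = 22,630 − 15,700 = 6,930 kg; Δv = 287×9.81×ln(3.266) = 2815.5×1.1834 ≈ 3332 m/s.
Total Δv = 3471 + 4604 + 3332 = 11407 m/s.

Δv ≈ 11.4 km/s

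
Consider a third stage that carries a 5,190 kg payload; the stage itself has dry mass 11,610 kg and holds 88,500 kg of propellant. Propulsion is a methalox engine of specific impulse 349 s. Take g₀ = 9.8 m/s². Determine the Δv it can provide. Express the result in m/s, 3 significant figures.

Δv ≈ 6280 m/s

v_e = Isp · g₀ = 349 × 9.8 = 3420.2 m/s.
m₀ = payload + dry + propellant = 5,190 + 11,610 + 88,500 = 105,300 kg.
m_f = payload + dry = 5,190 + 11,610 = 16,800 kg.
From the ideal rocket equation, Δv = v_e · ln(m₀/m_f) = 3420.2 × ln(6.268) = 3420.2 × 1.8354 ≈ 6277.6 m/s.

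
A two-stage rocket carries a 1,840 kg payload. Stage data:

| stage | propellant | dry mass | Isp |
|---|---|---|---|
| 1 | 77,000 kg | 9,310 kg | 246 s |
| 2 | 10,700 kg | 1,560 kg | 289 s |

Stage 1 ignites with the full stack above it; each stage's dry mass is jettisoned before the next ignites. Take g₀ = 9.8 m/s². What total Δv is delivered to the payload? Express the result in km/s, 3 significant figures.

Δv ≈ 7.54 km/s

Ignition mass of stage 1 = 77,000+9,310 + 10,700+1,560 + 1,840 = 100,410 kg.
Stage 1: m₀ = 100,410 kg, m_f = 100,410 − 77,000 = 23,410 kg; Δv = 246×9.8×ln(4.289) = 2410.8×1.4561 ≈ 3510 m/s.
Stage 2: m₀ = 14,100 kg, m_f = 14,100 − 10,700 = 3,400 kg; Δv = 289×9.8×ln(4.147) = 2832.2×1.4224 ≈ 4029 m/s.
Total Δv = 3510 + 4029 = 7539 m/s.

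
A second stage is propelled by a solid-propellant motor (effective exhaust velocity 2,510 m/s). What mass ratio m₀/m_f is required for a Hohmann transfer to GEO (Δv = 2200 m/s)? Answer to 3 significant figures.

m₀/m_f = exp(Δv / v_e) = exp(2200 / 2510.0) = exp(0.8765) = 2.4025.

mass ratio ≈ 2.40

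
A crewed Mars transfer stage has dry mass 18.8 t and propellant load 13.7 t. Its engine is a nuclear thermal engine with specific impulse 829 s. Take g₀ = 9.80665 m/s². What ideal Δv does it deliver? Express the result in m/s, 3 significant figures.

v_e = Isp · g₀ = 829 × 9.80665 = 8129.7 m/s.
m₀ = m_dry + m_prop = 18.8 + 13.7 = 32.5 t.
By the Tsiolkovsky rocket equation, Δv = v_e · ln(m₀/m_f) = 8129.7 × ln(1.729) = 8129.7 × 0.5474 ≈ 4450.1 m/s.

Δv ≈ 4450 m/s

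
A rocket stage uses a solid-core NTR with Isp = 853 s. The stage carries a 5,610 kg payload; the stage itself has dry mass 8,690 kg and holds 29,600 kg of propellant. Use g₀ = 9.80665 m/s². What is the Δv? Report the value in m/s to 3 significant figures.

v_e = Isp · g₀ = 853 × 9.80665 = 8365.1 m/s.
m₀ = payload + dry + propellant = 5,610 + 8,690 + 29,600 = 43,900 kg.
m_f = payload + dry = 5,610 + 8,690 = 14,300 kg.
By the Tsiolkovsky rocket equation, Δv = v_e · ln(m₀/m_f) = 8365.1 × ln(3.07) = 8365.1 × 1.1217 ≈ 9382.7 m/s.

Δv ≈ 9380 m/s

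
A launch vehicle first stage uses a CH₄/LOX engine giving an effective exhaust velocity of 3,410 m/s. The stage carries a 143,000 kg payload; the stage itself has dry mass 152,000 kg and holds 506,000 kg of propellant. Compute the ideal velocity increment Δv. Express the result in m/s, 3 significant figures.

Δv ≈ 3410 m/s

m₀ = payload + dry + propellant = 143,000 + 152,000 + 506,000 = 801,000 kg.
m_f = payload + dry = 143,000 + 152,000 = 295,000 kg.
Using Δv = v_e ln(m₀/m_f): Δv = v_e · ln(m₀/m_f) = 3410.0 × ln(2.715) = 3410.0 × 0.9989 ≈ 3406.2 m/s.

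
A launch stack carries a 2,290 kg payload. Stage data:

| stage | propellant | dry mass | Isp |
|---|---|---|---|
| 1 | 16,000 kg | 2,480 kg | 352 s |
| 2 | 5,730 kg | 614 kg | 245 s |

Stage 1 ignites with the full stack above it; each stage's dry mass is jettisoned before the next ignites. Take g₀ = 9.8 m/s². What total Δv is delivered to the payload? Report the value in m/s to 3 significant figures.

Δv ≈ 5690 m/s

Ignition mass of stage 1 = 16,000+2,480 + 5,730+614 + 2,290 = 27,114 kg.
Stage 1: m₀ = 27,114 kg, m_f = 27,114 − 16,000 = 11,114 kg; Δv = 352×9.8×ln(2.44) = 3449.6×0.8918 ≈ 3077 m/s.
Stage 2: m₀ = 8,634 kg, m_f = 8,634 − 5,730 = 2,904 kg; Δv = 245×9.8×ln(2.973) = 2401.0×1.0896 ≈ 2616 m/s.
Total Δv = 3077 + 2616 = 5693 m/s.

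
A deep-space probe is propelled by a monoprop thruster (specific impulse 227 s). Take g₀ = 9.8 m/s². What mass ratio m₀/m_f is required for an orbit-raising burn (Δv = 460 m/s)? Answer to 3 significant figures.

v_e = Isp · g₀ = 227 × 9.8 = 2224.6 m/s.
m₀/m_f = exp(Δv / v_e) = exp(460 / 2224.6) = exp(0.2068) = 1.2297.

mass ratio ≈ 1.23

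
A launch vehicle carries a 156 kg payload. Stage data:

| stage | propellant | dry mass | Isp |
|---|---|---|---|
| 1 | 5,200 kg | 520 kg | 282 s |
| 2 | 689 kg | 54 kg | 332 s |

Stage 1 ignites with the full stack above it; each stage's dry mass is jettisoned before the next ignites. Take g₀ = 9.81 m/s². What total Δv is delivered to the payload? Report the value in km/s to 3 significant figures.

Ignition mass of stage 1 = 5,200+520 + 689+54 + 156 = 6,619 kg.
Stage 1: m₀ = 6,619 kg, m_f = 6,619 − 5,200 = 1,419 kg; Δv = 282×9.81×ln(4.665) = 2766.4×1.5400 ≈ 4260 m/s.
Stage 2: m₀ = 899 kg, m_f = 899 − 689 = 210 kg; Δv = 332×9.81×ln(4.281) = 3256.9×1.4542 ≈ 4736 m/s.
Total Δv = 4260 + 4736 = 8996 m/s.

Δv ≈ 9.00 km/s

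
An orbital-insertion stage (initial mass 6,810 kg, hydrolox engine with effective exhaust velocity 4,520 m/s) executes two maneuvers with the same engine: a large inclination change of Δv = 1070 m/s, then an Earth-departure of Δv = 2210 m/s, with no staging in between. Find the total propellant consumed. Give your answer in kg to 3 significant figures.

total propellant consumed ≈ 3510 kg

After the first burn: m = 6810 × exp(−1070/4520.0) = 6810 × 0.78921 = 5,374.52 kg.
After the second burn: m = 5,374.52 × exp(−2210/4520.0) = 5,374.52 × 0.61328 = 3,296.09 kg.
Total propellant = m₀ − m_final = 6810 − 3,296.09 = 3,513.91 kg.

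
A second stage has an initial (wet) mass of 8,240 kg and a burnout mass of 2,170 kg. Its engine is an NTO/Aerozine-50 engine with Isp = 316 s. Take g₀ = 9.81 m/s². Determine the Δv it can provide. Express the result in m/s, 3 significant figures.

v_e = Isp · g₀ = 316 × 9.81 = 3100.0 m/s.
From the ideal rocket equation, Δv = v_e · ln(m₀/m_f) = 3100.0 × ln(3.797) = 3100.0 × 1.3343 ≈ 4136.2 m/s.

Δv ≈ 4140 m/s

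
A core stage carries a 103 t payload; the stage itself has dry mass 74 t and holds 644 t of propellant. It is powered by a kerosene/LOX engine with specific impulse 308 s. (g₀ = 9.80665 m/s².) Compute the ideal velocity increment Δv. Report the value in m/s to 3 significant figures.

v_e = Isp · g₀ = 308 × 9.80665 = 3020.4 m/s.
m₀ = payload + dry + propellant = 103 + 74 + 644 = 821 t.
m_f = payload + dry = 103 + 74 = 177 t.
From the ideal rocket equation, Δv = v_e · ln(m₀/m_f) = 3020.4 × ln(4.638) = 3020.4 × 1.5344 ≈ 4634.5 m/s.

Δv ≈ 4630 m/s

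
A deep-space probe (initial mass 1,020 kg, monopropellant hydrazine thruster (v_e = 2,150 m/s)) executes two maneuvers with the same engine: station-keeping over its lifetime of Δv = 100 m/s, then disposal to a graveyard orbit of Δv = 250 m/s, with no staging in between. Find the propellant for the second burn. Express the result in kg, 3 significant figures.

propellant for the second burn ≈ 107 kg

After the first burn: m = 1020 × exp(−100/2150.0) = 1020 × 0.95455 = 973.641 kg.
After the second burn: m = 973.641 × exp(−250/2150.0) = 973.641 × 0.89023 = 866.764 kg.
Second-burn propellant = 973.641 − 866.764 = 106.877 kg.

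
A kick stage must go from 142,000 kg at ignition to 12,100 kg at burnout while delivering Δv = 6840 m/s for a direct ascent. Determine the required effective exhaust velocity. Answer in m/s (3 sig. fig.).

v_e ≈ 2780 m/s

ln(m₀/m_f) = ln(142000/12100) = ln(11.74) = 2.4626.
By the Tsiolkovsky rocket equation, v_e = Δv / ln(m₀/m_f) = 6840 / 2.4626 = 2777.5 m/s.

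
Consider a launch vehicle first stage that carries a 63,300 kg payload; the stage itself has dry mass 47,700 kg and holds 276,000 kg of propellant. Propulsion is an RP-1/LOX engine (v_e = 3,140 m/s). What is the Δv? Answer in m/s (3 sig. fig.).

m₀ = payload + dry + propellant = 63,300 + 47,700 + 276,000 = 387,000 kg.
m_f = payload + dry = 63,300 + 47,700 = 111,000 kg.
Using Δv = v_e ln(m₀/m_f): Δv = v_e · ln(m₀/m_f) = 3140.0 × ln(3.486) = 3140.0 × 1.2489 ≈ 3921.5 m/s.

Δv ≈ 3920 m/s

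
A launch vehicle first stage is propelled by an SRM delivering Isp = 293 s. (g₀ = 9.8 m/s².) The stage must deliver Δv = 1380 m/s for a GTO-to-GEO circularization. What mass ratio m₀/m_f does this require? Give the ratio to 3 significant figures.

v_e = Isp · g₀ = 293 × 9.8 = 2871.4 m/s.
By the Tsiolkovsky rocket equation, m₀/m_f = exp(Δv / v_e) = exp(1380 / 2871.4) = exp(0.4806) = 1.6170.

mass ratio ≈ 1.62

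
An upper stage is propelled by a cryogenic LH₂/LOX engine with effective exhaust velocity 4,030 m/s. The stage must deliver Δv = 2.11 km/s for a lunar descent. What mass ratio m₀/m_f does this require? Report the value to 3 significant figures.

Rocket equation: m₀/m_f = exp(Δv / v_e) = exp(2110 / 4030.0) = exp(0.5236) = 1.6880.

mass ratio ≈ 1.69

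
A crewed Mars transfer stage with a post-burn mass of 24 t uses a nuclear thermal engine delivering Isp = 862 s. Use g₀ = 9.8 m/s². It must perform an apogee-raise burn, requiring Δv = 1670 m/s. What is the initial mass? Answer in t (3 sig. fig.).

initial mass ≈ 29.2 t

v_e = Isp · g₀ = 862 × 9.8 = 8447.6 m/s.
m₀/m_f = exp(Δv / v_e) = exp(1670 / 8447.6) = exp(0.1977) = 1.2186.
m₀ = m_f × 1.2186 = 24 × 1.2186 = 29.2464 t.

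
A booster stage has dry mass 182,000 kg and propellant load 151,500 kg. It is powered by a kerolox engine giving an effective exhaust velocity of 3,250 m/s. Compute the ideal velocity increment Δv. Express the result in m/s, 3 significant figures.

m₀ = m_dry + m_prop = 182,000 + 151,500 = 333,500 kg.
Rocket equation: Δv = v_e · ln(m₀/m_f) = 3250.0 × ln(1.832) = 3250.0 × 0.6056 ≈ 1968.3 m/s.

Δv ≈ 1970 m/s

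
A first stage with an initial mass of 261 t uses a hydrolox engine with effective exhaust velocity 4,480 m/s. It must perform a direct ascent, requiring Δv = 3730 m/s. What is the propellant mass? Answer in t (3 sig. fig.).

m₀/m_f = exp(Δv / v_e) = exp(3730 / 4480.0) = exp(0.8326) = 2.2993.
m_f = 261 / 2.2993 = 113.513 t, so propellant = m₀ − m_f = 261 − 113.513 = 147.487 t.

propellant mass ≈ 147 t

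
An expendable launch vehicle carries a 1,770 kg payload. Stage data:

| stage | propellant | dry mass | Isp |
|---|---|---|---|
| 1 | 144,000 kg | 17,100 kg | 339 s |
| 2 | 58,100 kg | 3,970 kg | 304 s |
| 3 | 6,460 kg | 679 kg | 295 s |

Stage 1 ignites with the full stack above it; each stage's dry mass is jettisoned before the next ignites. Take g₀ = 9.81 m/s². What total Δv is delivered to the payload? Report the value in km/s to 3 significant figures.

Δv ≈ 12.0 km/s

Ignition mass of stage 1 = 144,000+17,100 + 58,100+3,970 + 6,460+679 + 1,770 = 232,079 kg.
Stage 1: m₀ = 232,079 kg, m_f = 232,079 − 144,000 = 88,079 kg; Δv = 339×9.81×ln(2.635) = 3325.6×0.9688 ≈ 3222 m/s.
Stage 2: m₀ = 70,979 kg, m_f = 70,979 − 58,100 = 12,879 kg; Δv = 304×9.81×ln(5.511) = 2982.2×1.7068 ≈ 5090 m/s.
Stage 3: m₀ = 8,909 kg, m_f = 8,909 − 6,460 = 2,449 kg; Δv = 295×9.81×ln(3.638) = 2894.0×1.2914 ≈ 3737 m/s.
Total Δv = 3222 + 5090 + 3737 = 12049 m/s.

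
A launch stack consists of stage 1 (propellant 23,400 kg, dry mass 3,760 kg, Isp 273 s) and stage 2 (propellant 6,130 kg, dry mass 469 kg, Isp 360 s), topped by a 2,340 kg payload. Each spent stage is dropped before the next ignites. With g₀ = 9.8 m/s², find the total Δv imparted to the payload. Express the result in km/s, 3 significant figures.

Ignition mass of stage 1 = 23,400+3,760 + 6,130+469 + 2,340 = 36,099 kg.
Stage 1: m₀ = 36,099 kg, m_f = 36,099 − 23,400 = 12,699 kg; Δv = 273×9.8×ln(2.843) = 2675.4×1.0447 ≈ 2795 m/s.
Stage 2: m₀ = 8,939 kg, m_f = 8,939 − 6,130 = 2,809 kg; Δv = 360×9.8×ln(3.182) = 3528.0×1.1576 ≈ 4084 m/s.
Total Δv = 2795 + 4084 = 6879 m/s.

Δv ≈ 6.88 km/s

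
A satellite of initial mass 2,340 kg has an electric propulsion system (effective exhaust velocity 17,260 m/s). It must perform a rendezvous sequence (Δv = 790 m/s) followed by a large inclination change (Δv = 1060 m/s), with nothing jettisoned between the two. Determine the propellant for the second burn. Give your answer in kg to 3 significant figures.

After the first burn: m = 2340 × exp(−790/17260.0) = 2340 × 0.95526 = 2,235.31 kg.
After the second burn: m = 2,235.31 × exp(−1060/17260.0) = 2,235.31 × 0.94043 = 2,102.15 kg.
Second-burn propellant = 2,235.31 − 2,102.15 = 133.16 kg.

propellant for the second burn ≈ 133 kg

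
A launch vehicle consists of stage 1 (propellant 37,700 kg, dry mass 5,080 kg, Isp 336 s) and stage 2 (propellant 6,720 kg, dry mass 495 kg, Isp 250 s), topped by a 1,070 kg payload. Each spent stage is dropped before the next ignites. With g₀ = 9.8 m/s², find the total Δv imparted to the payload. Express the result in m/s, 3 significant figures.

Ignition mass of stage 1 = 37,700+5,080 + 6,720+495 + 1,070 = 51,065 kg.
Stage 1: m₀ = 51,065 kg, m_f = 51,065 − 37,700 = 13,365 kg; Δv = 336×9.8×ln(3.821) = 3292.8×1.3405 ≈ 4414 m/s.
Stage 2: m₀ = 8,285 kg, m_f = 8,285 − 6,720 = 1,565 kg; Δv = 250×9.8×ln(5.294) = 2450.0×1.6666 ≈ 4083 m/s.
Total Δv = 4414 + 4083 = 8497 m/s.

Δv ≈ 8500 m/s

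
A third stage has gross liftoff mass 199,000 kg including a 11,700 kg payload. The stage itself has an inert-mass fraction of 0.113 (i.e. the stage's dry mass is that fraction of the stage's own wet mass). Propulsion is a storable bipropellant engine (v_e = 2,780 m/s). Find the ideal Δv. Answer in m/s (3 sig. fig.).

Δv ≈ 5010 m/s

Stage wet mass = m₀ − payload = 199,000 − 11,700 = 187,300 kg.
Stage dry mass = ε × stage wet mass = 0.113 × 187,300 = 21,164.9 kg.
Burnout mass m_f = stage dry + payload = 21,164.9 + 11,700 = 32,864.9 kg.
Δv = v_e · ln(199,000/32,864.9) = 2780.0 × ln(6.055) = 2780.0 × 1.8009 ≈ 5007 m/s.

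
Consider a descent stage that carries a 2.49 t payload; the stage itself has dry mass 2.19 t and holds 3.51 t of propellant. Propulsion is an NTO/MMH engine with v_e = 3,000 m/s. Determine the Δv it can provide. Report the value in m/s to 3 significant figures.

m₀ = payload + dry + propellant = 2.49 + 2.19 + 3.51 = 8.19 t.
m_f = payload + dry = 2.49 + 2.19 = 4.68 t.
From the ideal rocket equation, Δv = v_e · ln(m₀/m_f) = 3000.0 × ln(1.75) = 3000.0 × 0.5596 ≈ 1678.8 m/s.

Δv ≈ 1680 m/s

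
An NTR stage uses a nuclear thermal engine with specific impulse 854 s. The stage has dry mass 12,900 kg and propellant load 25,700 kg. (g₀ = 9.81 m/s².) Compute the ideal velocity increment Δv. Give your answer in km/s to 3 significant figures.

Δv ≈ 9.18 km/s

v_e = Isp · g₀ = 854 × 9.81 = 8377.7 m/s.
m₀ = m_dry + m_prop = 12,900 + 25,700 = 38,600 kg.
From the ideal rocket equation, Δv = v_e · ln(m₀/m_f) = 8377.7 × ln(2.992) = 8377.7 × 1.0960 ≈ 9182.2 m/s.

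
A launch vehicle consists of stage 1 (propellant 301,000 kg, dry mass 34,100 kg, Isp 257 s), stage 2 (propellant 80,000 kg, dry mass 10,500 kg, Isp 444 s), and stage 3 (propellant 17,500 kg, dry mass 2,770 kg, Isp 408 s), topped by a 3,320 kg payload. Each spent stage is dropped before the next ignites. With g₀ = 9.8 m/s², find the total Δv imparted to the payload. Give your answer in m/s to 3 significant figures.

Δv ≈ 13500 m/s

Ignition mass of stage 1 = 301,000+34,100 + 80,000+10,500 + 17,500+2,770 + 3,320 = 449,190 kg.
Stage 1: m₀ = 449,190 kg, m_f = 449,190 − 301,000 = 148,190 kg; Δv = 257×9.8×ln(3.031) = 2518.6×1.1090 ≈ 2793 m/s.
Stage 2: m₀ = 114,090 kg, m_f = 114,090 − 80,000 = 34,090 kg; Δv = 444×9.8×ln(3.347) = 4351.2×1.2080 ≈ 5256 m/s.
Stage 3: m₀ = 23,590 kg, m_f = 23,590 − 17,500 = 6,090 kg; Δv = 408×9.8×ln(3.874) = 3998.4×1.3542 ≈ 5415 m/s.
Total Δv = 2793 + 5256 + 5415 = 13464 m/s.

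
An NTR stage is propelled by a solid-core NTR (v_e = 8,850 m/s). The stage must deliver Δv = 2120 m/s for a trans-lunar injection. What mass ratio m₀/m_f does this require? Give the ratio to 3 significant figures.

mass ratio ≈ 1.27

Rocket equation: m₀/m_f = exp(Δv / v_e) = exp(2120 / 8850.0) = exp(0.2395) = 1.2707.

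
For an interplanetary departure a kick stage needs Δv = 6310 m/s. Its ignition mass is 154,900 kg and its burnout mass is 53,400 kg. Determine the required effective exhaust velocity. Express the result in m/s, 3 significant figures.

v_e ≈ 5930 m/s

ln(m₀/m_f) = ln(154900/53400) = ln(2.901) = 1.0650.
v_e = Δv / ln(m₀/m_f) = 6310 / 1.0650 = 5925.1 m/s.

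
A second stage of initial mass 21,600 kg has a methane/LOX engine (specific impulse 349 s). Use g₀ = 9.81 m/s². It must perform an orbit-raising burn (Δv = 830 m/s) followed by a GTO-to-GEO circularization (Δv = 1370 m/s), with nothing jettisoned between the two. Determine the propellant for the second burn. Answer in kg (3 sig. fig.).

propellant for the second burn ≈ 5590 kg

v_e = Isp · g₀ = 349 × 9.81 = 3423.7 m/s.
After the first burn: m = 21600 × exp(−830/3423.7) = 21600 × 0.78472 = 16,950 kg.
After the second burn: m = 16,950 × exp(−1370/3423.7) = 16,950 × 0.67022 = 11,360.2 kg.
Second-burn propellant = 16,950 − 11,360.2 = 5,589.8 kg.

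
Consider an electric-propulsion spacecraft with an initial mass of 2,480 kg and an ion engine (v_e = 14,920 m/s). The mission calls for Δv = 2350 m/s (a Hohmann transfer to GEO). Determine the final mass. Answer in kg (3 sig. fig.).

final mass ≈ 2120 kg

m₀/m_f = exp(Δv / v_e) = exp(2350 / 14920.0) = exp(0.1575) = 1.1706.
m_f = m₀ / 1.1706 = 2,480 / 1.1706 = 2,118.57 kg.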